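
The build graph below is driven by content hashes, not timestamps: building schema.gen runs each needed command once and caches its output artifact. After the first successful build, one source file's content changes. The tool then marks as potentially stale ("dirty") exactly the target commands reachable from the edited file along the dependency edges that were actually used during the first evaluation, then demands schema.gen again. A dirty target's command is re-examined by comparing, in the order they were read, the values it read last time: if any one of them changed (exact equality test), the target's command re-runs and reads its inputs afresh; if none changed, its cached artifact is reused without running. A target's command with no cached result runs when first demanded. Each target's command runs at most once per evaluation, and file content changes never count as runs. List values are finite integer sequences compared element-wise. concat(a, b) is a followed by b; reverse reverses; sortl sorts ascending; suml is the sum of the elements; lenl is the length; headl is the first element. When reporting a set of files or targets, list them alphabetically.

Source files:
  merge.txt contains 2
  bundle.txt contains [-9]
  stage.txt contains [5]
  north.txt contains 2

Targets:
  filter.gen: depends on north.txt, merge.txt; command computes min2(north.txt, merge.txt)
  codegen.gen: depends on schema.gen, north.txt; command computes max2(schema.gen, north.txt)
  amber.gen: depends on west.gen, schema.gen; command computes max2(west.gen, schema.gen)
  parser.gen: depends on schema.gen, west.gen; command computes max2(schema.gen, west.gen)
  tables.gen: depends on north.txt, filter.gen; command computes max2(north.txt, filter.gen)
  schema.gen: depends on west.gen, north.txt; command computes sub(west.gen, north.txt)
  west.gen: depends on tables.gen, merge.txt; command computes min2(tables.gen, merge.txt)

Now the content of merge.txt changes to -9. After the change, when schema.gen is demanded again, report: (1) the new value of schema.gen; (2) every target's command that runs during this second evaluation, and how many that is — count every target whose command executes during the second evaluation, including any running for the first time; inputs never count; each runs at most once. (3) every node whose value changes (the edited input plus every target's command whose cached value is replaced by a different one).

Initial pass — values computed on the first demand:
  filter.gen = min2(2, 2) = 2
  tables.gen = max2(2, 2) = 2
  west.gen = min2(2, 2) = 2
  schema.gen = sub(2, 2) = 0

Second demand — change propagation:
  filter.gen: re-runs because merge.txt 2->-9; new result -9.
  tables.gen: re-runs because filter.gen 2->-9; new result 2 (unchanged).
  west.gen: re-runs because merge.txt 2->-9; new result -9.
  schema.gen: re-runs because west.gen 2->-9; new result -11.

schema.gen now evaluates to -11.
Run set: filter.gen, schema.gen, tables.gen, west.gen (4 run).
Changed values: filter.gen, merge.txt, schema.gen, west.gen.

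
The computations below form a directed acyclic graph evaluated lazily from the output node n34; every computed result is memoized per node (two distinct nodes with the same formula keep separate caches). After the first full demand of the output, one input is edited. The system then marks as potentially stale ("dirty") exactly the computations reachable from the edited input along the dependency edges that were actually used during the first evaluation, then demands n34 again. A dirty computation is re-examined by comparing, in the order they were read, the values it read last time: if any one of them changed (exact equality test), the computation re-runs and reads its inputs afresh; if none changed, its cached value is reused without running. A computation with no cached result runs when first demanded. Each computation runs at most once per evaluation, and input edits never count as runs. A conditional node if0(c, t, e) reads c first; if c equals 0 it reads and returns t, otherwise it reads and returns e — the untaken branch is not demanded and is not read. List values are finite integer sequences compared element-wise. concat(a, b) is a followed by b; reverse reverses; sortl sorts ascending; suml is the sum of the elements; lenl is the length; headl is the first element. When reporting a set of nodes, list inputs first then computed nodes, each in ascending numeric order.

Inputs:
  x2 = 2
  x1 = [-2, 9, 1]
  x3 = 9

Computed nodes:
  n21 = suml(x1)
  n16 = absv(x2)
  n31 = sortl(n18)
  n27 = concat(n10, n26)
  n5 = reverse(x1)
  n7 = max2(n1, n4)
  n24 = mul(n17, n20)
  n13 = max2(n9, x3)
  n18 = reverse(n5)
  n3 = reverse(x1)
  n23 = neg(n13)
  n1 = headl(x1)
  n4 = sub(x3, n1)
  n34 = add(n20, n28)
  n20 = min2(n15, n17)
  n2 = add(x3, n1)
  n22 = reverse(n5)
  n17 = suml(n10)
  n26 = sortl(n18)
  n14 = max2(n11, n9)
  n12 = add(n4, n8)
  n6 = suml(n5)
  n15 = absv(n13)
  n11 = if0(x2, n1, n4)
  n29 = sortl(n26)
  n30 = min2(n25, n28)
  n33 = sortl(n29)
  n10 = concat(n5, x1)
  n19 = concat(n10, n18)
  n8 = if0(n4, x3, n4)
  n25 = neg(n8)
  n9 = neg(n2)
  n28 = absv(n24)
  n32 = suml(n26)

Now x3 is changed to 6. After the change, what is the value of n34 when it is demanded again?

First demand of the output computes:
  n1 = headl([-2, 9, 1]) = -2
  n2 = add(9, -2) = 7
  n5 = reverse([-2, 9, 1]) = [1, 9, -2]
  n9 = neg(7) = -7
  n10 = concat([1, 9, -2], [-2, 9, 1]) = [1, 9, -2, -2, 9, 1]
  n13 = max2(-7, 9) = 9
  n15 = absv(9) = 9
  n17 = suml([1, 9, -2, -2, 9, 1]) = 16
  n20 = min2(9, 16) = 9
  n24 = mul(16, 9) = 144
  n28 = absv(144) = 144
  n34 = add(9, 144) = 153

After the edit, cleaning proceeds:
  n2: a read changed (x3 9->6) — executes, giving 4.
  n9: a read changed (n2 7->4) — executes, giving -4.
  n13: a read changed (n9 -7->-4; x3 9->6) — executes, giving 6.
  n15: a read changed (n13 9->6) — executes, giving 6.
  n20: a read changed (n15 9->6) — executes, giving 6.
  n24: a read changed (n20 9->6) — executes, giving 96.
  n28: a read changed (n24 144->96) — executes, giving 96.
  n34: a read changed (n20 9->6; n28 144->96) — executes, giving 102.

Demanding n34 again yields 102.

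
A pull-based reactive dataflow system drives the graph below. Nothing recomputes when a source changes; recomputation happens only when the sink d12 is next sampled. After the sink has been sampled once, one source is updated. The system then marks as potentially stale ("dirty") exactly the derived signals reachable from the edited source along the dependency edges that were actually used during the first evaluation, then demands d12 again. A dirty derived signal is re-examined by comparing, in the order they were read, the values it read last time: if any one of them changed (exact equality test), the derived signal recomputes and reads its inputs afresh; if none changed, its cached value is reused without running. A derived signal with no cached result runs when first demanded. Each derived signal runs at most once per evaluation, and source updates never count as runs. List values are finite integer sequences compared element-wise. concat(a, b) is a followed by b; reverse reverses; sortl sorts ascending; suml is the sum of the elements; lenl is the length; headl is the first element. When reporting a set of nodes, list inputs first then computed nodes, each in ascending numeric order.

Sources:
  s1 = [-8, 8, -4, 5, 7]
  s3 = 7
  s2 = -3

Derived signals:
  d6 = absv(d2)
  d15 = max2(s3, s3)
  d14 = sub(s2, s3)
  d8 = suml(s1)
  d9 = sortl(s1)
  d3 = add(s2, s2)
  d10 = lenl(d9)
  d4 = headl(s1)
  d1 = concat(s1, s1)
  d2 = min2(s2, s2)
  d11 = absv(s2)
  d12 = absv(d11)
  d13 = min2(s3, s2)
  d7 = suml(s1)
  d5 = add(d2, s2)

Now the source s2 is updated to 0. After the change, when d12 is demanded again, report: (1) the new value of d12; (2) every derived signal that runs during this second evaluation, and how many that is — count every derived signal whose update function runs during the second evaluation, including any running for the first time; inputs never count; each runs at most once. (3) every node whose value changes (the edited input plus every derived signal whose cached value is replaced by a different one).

New value of d12: 0.
Derived signals that run: d11, d12 — 2 in total.
Values that change: s2, d11, d12.

First evaluation (everything demanded from the output):
  d11 = absv(-3) = 3
  d12 = absv(3) = 3

Propagation after the edit:
  d11: runs — s2 -3->0; result 0.
  d12: runs — d11 3->0; result 0.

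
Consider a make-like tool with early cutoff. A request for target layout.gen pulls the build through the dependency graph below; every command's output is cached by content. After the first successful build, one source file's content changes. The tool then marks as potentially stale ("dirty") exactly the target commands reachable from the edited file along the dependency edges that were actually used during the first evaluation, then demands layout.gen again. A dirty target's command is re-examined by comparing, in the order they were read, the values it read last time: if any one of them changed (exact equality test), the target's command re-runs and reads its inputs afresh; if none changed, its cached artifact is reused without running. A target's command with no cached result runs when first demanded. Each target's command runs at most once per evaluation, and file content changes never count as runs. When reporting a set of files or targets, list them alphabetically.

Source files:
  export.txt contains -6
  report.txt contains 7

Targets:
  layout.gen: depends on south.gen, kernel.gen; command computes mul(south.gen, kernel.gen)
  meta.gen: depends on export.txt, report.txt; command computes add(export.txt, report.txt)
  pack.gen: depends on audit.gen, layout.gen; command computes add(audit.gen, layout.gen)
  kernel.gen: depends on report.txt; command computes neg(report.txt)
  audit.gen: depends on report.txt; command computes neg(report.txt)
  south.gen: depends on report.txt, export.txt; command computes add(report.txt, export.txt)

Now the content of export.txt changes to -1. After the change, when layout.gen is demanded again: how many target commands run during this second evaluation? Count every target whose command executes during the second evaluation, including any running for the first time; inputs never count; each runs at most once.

2 target commands run: layout.gen, south.gen.

First demand of the output computes:
  kernel.gen = neg(7) = -7
  south.gen = add(7, -6) = 1
  layout.gen = mul(1, -7) = -7

After the edit, cleaning proceeds:
  south.gen: a read changed (export.txt -6->-1) — executes, giving 6.
  layout.gen: a read changed (south.gen 1->6) — executes, giving -42.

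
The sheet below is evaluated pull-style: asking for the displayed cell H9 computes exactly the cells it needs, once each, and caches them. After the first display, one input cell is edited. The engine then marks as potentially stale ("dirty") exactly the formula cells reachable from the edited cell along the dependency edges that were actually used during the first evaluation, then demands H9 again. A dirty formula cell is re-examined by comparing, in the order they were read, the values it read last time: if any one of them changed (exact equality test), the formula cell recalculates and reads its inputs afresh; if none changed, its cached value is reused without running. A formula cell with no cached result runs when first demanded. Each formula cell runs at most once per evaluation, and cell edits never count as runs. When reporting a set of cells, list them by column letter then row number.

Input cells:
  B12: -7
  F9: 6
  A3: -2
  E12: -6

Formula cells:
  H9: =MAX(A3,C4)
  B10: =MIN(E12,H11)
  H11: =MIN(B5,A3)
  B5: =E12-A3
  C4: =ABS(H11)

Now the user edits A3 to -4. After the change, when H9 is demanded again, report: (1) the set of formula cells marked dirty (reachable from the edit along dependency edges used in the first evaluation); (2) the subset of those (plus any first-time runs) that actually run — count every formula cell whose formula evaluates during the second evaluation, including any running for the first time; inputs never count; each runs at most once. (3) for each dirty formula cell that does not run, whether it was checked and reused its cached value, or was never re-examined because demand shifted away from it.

First demand of the output computes:
  B5 = -6 - -2 = -4
  H11 = MIN(-4, -2) = -4
  C4 = ABS(-4) = 4
  H9 = MAX(-2, 4) = 4

After the edit, cleaning proceeds:
  B5: a read changed (A3 -2->-4) — executes, giving -2.
  H11: a read changed (B5 -4->-2; A3 -2->-4) — executes, giving -4 — identical to its old value.
  C4: dirty, but its reads are unchanged (H11 unchanged); cached 4 stands.
  H9: a read changed (A3 -2->-4) — executes, giving 4 — identical to its old value.

Note where the cutoff bites: C4 is checked, finds nothing changed, and keeps its cache.

The edit dirties: B5, C4, H9, H11.
3 formula cells run: B5, H9, H11.
Cache hits after checking: C4.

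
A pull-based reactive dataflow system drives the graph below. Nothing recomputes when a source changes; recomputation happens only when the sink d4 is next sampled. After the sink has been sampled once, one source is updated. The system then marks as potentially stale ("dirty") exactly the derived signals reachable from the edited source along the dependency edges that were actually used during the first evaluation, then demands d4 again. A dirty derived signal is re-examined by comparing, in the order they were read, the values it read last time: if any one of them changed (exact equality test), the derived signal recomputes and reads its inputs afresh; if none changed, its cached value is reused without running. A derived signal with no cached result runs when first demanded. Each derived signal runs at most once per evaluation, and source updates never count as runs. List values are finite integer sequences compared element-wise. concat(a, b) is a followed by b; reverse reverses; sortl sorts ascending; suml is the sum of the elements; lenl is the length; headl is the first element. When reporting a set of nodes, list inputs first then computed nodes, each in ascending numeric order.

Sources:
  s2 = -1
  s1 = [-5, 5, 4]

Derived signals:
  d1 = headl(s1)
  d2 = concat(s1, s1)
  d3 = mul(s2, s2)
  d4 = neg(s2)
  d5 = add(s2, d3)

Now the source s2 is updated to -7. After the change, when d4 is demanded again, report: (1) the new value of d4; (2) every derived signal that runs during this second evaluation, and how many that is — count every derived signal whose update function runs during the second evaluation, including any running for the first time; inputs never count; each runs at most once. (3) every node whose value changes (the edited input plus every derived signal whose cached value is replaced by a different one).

New value of d4: 7.
Derived signals that run: d4 — 1 in total.
Values that change: s2, d4.

First evaluation (everything demanded from the output):
  d4 = neg(-1) = 1

Propagation after the edit:
  d4: runs — s2 -1->-7; result 7.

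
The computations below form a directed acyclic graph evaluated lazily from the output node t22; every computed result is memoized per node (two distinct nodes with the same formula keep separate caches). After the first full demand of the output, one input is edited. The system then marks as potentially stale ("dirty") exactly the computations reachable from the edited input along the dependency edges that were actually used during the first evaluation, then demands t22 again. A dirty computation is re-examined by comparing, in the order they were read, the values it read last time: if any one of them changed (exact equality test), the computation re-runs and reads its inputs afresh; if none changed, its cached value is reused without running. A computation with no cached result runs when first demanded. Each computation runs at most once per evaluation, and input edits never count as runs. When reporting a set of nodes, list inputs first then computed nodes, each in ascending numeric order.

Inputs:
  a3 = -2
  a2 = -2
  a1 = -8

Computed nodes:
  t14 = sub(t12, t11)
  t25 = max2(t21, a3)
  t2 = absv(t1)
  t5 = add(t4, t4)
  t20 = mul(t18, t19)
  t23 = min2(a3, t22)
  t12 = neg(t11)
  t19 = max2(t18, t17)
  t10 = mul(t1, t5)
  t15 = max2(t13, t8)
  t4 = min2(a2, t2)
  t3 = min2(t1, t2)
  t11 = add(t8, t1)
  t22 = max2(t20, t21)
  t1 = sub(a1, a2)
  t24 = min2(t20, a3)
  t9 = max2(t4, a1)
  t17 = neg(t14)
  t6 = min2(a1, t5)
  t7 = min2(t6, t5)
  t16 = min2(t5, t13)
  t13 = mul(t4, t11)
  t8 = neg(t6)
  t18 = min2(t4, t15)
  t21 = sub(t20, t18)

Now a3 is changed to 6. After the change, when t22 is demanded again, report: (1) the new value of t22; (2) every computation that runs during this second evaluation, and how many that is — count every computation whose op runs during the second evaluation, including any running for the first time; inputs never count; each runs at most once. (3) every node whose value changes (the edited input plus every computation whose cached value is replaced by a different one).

Demanding t22 again yields -6.
0 computations run: none.
The nodes whose values change: a3.
Note the shortcut — a3 feeds only undemanded nodes, so no recomputation happens.

First demand of the output computes:
  t1 = sub(-8, -2) = -6
  t2 = absv(-6) = 6
  t4 = min2(-2, 6) = -2
  t5 = add(-2, -2) = -4
  t6 = min2(-8, -4) = -8
  t8 = neg(-8) = 8
  t11 = add(8, -6) = 2
  t12 = neg(2) = -2
  t13 = mul(-2, 2) = -4
  t14 = sub(-2, 2) = -4
  t15 = max2(-4, 8) = 8
  t17 = neg(-4) = 4
  t18 = min2(-2, 8) = -2
  t19 = max2(-2, 4) = 4
  t20 = mul(-2, 4) = -8
  t21 = sub(-8, -2) = -6
  t22 = max2(-8, -6) = -6

After the edit, cleaning proceeds:
  a3 only reaches undemanded nodes; the second demand re-runs nothing.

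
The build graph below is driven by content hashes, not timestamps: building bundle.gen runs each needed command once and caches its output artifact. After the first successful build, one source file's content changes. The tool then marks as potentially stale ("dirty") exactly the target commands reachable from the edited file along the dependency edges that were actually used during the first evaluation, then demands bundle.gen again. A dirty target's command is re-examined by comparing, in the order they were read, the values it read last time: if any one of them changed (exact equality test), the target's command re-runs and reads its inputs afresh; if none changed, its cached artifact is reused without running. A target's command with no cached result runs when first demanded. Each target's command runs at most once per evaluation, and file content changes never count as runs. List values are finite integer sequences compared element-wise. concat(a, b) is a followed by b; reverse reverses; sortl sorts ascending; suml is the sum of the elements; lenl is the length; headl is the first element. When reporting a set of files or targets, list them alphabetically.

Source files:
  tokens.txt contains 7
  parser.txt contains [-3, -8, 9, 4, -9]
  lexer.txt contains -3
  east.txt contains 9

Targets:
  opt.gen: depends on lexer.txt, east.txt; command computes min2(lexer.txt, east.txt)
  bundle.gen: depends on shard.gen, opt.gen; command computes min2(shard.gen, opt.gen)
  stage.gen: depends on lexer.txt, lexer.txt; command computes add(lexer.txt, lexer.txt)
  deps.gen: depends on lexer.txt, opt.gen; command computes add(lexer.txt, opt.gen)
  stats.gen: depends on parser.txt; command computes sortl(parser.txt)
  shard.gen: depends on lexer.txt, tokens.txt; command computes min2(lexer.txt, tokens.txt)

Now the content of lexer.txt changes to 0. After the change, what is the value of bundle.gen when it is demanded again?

Initial pass — values computed on the first demand:
  opt.gen = min2(-3, 9) = -3
  shard.gen = min2(-3, 7) = -3
  bundle.gen = min2(-3, -3) = -3

Second demand — change propagation:
  opt.gen: re-runs because lexer.txt -3->0; new result 0.
  shard.gen: re-runs because lexer.txt -3->0; new result 0.
  bundle.gen: re-runs because shard.gen -3->0; opt.gen -3->0; new result 0.

bundle.gen now evaluates to 0.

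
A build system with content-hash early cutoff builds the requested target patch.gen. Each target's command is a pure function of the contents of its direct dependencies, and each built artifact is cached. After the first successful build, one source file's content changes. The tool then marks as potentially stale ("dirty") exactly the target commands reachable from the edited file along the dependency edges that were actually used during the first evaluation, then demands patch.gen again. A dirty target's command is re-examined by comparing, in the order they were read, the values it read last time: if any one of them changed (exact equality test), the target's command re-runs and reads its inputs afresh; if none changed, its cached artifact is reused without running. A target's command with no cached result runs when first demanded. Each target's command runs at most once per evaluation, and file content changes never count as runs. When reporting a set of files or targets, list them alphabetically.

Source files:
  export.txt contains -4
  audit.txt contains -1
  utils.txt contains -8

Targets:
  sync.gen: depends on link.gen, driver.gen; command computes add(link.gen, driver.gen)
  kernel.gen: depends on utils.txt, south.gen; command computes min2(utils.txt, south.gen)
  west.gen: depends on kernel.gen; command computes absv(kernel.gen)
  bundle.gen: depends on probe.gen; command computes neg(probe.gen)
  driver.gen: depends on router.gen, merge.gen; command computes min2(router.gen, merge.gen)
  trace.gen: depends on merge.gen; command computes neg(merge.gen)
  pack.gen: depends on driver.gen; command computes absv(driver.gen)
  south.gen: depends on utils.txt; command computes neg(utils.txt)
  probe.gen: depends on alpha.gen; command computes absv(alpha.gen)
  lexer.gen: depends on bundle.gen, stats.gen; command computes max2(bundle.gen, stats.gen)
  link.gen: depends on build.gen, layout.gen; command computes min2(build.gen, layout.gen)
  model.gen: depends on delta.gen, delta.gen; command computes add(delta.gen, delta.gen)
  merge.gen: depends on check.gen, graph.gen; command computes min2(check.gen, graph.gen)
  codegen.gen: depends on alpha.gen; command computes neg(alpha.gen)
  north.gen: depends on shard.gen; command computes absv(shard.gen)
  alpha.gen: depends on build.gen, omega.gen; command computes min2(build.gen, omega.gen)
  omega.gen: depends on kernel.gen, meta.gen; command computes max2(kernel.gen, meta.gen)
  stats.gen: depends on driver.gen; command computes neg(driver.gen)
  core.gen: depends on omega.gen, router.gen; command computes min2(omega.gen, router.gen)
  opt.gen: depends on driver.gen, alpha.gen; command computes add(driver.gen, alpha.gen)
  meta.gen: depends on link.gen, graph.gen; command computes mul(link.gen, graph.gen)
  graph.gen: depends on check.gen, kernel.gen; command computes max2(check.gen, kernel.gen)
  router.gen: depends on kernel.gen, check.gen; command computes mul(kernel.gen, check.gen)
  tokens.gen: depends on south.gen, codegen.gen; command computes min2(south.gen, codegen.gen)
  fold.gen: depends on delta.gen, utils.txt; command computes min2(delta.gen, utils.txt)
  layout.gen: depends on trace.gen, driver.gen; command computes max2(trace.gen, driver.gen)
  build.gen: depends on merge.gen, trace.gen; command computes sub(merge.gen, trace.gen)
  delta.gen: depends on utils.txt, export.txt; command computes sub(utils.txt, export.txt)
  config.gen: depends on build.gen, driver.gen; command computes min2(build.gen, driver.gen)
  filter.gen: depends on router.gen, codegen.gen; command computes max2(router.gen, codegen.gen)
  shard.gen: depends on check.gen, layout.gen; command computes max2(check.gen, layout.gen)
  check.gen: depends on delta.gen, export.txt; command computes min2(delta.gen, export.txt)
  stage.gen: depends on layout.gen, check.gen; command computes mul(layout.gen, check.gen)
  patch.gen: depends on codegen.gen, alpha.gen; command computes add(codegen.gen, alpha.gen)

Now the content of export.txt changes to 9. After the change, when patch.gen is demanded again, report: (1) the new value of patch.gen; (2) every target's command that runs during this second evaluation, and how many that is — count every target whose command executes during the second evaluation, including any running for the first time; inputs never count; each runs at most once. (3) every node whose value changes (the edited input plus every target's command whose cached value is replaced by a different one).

First evaluation (everything demanded from the output):
  delta.gen = sub(-8, -4) = -4
  check.gen = min2(-4, -4) = -4
  south.gen = neg(-8) = 8
  kernel.gen = min2(-8, 8) = -8
  graph.gen = max2(-4, -8) = -4
  merge.gen = min2(-4, -4) = -4
  router.gen = mul(-8, -4) = 32
  driver.gen = min2(32, -4) = -4
  trace.gen = neg(-4) = 4
  build.gen = sub(-4, 4) = -8
  layout.gen = max2(4, -4) = 4
  link.gen = min2(-8, 4) = -8
  meta.gen = mul(-8, -4) = 32
  omega.gen = max2(-8, 32) = 32
  alpha.gen = min2(-8, 32) = -8
  codegen.gen = neg(-8) = 8
  patch.gen = add(8, -8) = 0

Propagation after the edit:
  delta.gen: runs — export.txt -4->9; result -17.
  check.gen: runs — delta.gen -4->-17; export.txt -4->9; result -17.
  graph.gen: runs — check.gen -4->-17; result -8.
  merge.gen: runs — check.gen -4->-17; graph.gen -4->-8; result -17.
  router.gen: runs — check.gen -4->-17; result 136.
  driver.gen: runs — router.gen 32->136; merge.gen -4->-17; result -17.
  trace.gen: runs — merge.gen -4->-17; result 17.
  build.gen: runs — merge.gen -4->-17; trace.gen 4->17; result -34.
  layout.gen: runs — trace.gen 4->17; driver.gen -4->-17; result 17.
  link.gen: runs — build.gen -8->-34; layout.gen 4->17; result -34.
  meta.gen: runs — link.gen -8->-34; graph.gen -4->-8; result 272.
  omega.gen: runs — meta.gen 32->272; result 272.
  alpha.gen: runs — build.gen -8->-34; omega.gen 32->272; result -34.
  codegen.gen: runs — alpha.gen -8->-34; result 34.
  patch.gen: runs — codegen.gen 8->34; alpha.gen -8->-34; result 0 (same value as before).

New value of patch.gen: 0.
Target commands that run: alpha.gen, build.gen, check.gen, codegen.gen, delta.gen, driver.gen, graph.gen, layout.gen, link.gen, merge.gen, meta.gen, omega.gen, patch.gen, router.gen, trace.gen — 15 in total.
Values that change: alpha.gen, build.gen, check.gen, codegen.gen, delta.gen, driver.gen, export.txt, graph.gen, layout.gen, link.gen, merge.gen, meta.gen, omega.gen, router.gen, trace.gen.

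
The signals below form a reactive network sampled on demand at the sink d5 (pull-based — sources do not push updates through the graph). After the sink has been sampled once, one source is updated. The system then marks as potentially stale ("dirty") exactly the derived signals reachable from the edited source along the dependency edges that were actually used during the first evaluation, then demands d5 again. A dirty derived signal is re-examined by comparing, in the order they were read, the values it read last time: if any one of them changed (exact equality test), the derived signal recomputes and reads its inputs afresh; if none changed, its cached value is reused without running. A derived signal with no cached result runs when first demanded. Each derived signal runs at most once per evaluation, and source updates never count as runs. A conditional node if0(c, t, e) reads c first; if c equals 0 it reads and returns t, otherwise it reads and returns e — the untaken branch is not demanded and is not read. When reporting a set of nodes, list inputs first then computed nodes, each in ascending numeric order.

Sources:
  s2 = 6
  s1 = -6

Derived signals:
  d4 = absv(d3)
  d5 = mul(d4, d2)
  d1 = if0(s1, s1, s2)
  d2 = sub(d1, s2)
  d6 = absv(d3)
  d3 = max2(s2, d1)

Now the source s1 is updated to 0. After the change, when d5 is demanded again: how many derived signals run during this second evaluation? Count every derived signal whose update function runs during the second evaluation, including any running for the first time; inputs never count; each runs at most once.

Initial pass — values computed on the first demand:
  d1 = if0(s1=-6 -> else branch s2) = 6
  d2 = sub(6, 6) = 0
  d3 = max2(6, 6) = 6
  d4 = absv(6) = 6
  d5 = mul(6, 0) = 0

Second demand — change propagation:
  d1: re-runs because s1 -6->0; new result 0.
  d2: re-runs because d1 6->0; new result -6.
  d3: re-runs because d1 6->0; new result 6 (unchanged).
  d4: re-examined; everything it read last time is the same (d3 unchanged) — cache 6 kept, no run.
  d5: re-runs because d2 0->-6; new result -36.

The important point: at d4 every value read last time is unchanged, so the dirty flag clears without a run.

Run set: d1, d2, d3, d5 (4 run).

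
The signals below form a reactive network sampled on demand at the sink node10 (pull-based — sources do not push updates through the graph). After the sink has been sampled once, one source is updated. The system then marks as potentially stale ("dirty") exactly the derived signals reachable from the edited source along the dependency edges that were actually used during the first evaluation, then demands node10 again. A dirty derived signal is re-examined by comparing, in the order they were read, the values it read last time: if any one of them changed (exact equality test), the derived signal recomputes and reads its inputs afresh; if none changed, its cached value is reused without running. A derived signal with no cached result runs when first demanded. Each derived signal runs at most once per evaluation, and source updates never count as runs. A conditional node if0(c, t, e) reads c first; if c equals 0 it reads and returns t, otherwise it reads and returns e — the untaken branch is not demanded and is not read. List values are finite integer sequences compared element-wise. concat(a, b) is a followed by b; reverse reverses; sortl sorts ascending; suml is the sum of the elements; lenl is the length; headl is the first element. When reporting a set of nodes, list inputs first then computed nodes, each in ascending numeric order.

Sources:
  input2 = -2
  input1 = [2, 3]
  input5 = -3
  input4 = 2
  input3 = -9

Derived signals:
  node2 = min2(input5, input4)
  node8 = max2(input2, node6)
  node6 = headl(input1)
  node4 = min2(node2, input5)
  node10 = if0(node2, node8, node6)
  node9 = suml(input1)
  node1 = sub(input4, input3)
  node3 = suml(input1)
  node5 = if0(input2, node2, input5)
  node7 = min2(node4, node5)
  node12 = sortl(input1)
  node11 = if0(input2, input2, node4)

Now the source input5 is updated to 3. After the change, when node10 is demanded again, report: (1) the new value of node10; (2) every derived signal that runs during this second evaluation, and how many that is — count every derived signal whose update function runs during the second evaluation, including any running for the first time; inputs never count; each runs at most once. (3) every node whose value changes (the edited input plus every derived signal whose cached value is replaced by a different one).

Initial pass — values computed on the first demand:
  node2 = min2(-3, 2) = -3
  node6 = headl([2, 3]) = 2
  node10 = if0(node2=-3 -> else branch node6) = 2

Second demand — change propagation:
  node2: re-runs because input5 -3->3; new result 2.
  node10: re-runs because node2 -3->2; new result 2 (unchanged).

node10 now evaluates to 2.
Run set: node2, node10 (2 run).
Changed values: input5, node2.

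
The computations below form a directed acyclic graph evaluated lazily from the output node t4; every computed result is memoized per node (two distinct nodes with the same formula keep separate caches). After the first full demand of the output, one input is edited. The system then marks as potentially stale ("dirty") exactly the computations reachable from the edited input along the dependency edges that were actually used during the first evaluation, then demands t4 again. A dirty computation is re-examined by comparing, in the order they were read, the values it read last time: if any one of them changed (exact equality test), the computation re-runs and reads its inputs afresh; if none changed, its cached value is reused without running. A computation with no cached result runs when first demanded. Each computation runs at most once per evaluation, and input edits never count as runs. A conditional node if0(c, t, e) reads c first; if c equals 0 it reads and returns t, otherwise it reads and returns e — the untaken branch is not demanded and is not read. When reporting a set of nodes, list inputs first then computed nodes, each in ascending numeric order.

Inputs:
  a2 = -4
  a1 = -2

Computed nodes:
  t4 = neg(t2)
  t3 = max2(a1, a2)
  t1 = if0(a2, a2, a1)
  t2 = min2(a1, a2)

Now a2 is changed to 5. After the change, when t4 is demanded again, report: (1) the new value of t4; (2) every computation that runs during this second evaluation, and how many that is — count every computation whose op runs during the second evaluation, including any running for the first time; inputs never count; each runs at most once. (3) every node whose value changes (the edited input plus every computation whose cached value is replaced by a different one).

Demanding t4 again yields 2.
2 computations run: t2, t4.
The nodes whose values change: a2, t2, t4.

First demand of the output computes:
  t2 = min2(-2, -4) = -4
  t4 = neg(-4) = 4

After the edit, cleaning proceeds:
  t2: a read changed (a2 -4->5) — executes, giving -2.
  t4: a read changed (t2 -4->-2) — executes, giving 2.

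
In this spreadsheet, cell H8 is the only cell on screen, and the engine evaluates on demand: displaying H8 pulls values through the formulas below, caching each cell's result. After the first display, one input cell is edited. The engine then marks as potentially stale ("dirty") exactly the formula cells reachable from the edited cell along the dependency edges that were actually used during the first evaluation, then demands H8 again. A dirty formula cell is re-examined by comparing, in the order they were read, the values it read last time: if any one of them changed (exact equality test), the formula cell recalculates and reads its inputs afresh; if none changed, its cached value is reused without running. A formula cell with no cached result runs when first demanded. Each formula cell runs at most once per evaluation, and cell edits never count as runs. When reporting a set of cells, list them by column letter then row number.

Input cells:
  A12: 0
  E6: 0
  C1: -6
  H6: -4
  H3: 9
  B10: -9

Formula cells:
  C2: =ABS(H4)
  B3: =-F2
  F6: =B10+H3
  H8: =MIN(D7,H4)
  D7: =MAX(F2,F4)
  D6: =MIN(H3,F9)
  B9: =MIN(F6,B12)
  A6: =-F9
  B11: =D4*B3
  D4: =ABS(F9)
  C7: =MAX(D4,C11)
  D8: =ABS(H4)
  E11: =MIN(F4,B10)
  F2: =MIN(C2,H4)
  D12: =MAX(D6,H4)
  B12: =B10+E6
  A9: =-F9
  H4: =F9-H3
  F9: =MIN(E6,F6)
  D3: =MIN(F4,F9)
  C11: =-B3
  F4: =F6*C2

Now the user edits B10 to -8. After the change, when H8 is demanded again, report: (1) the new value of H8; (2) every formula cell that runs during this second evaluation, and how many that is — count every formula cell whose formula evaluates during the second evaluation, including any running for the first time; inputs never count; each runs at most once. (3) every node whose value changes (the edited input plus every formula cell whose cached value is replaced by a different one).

Initial pass — values computed on the first demand:
  F6 = -9 + 9 = 0
  F9 = MIN(0, 0) = 0
  H4 = 0 - 9 = -9
  C2 = ABS(-9) = 9
  F2 = MIN(9, -9) = -9
  F4 = 0 * 9 = 0
  D7 = MAX(-9, 0) = 0
  H8 = MIN(0, -9) = -9

Second demand — change propagation:
  F6: re-runs because B10 -9->-8; new result 1.
  F9: re-runs because F6 0->1; new result 0 (unchanged).
  H4: re-examined; everything it read last time is the same (F9 unchanged, H3 unchanged) — cache -9 kept, no run.
  C2: re-examined; everything it read last time is the same (H4 unchanged) — cache 9 kept, no run.
  F2: re-examined; everything it read last time is the same (C2 unchanged, H4 unchanged) — cache -9 kept, no run.
  F4: re-runs because F6 0->1; new result 9.
  D7: re-runs because F4 0->9; new result 9.
  H8: re-runs because D7 0->9; new result -9 (unchanged).

The important point: at H4 every value read last time is unchanged, so the dirty flag clears without a run.

H8 now evaluates to -9.
Run set: D7, F4, F6, F9, H8 (5 run).
Changed values: B10, D7, F4, F6.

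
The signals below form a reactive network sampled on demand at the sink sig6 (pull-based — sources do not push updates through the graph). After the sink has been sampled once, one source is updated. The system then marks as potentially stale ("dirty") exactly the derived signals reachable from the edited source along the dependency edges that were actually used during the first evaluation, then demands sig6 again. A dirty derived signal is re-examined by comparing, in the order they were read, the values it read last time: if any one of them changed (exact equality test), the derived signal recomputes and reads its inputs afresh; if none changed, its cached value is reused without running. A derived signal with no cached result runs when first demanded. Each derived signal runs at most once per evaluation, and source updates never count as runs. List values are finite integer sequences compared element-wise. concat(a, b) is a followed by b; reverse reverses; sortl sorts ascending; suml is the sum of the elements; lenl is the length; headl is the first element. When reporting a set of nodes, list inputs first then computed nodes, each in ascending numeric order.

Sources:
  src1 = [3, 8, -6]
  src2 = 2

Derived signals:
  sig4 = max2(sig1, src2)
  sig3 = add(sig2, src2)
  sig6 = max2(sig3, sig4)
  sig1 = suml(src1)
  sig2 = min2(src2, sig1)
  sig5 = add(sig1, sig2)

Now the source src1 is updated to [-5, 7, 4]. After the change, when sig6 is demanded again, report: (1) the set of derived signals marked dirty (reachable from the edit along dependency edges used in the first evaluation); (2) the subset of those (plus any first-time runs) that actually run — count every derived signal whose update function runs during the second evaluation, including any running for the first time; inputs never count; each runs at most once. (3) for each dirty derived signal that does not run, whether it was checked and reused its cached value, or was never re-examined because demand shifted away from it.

Initial pass — values computed on the first demand:
  sig1 = suml([3, 8, -6]) = 5
  sig2 = min2(2, 5) = 2
  sig3 = add(2, 2) = 4
  sig4 = max2(5, 2) = 5
  sig6 = max2(4, 5) = 5

Second demand — change propagation:
  sig1: re-runs because src1 [3, 8, -6]->[-5, 7, 4]; new result 6.
  sig2: re-runs because sig1 5->6; new result 2 (unchanged).
  sig3: re-examined; everything it read last time is the same (sig2 unchanged, src2 unchanged) — cache 4 kept, no run.
  sig4: re-runs because sig1 5->6; new result 6.
  sig6: re-runs because sig4 5->6; new result 6.

The important point: at sig3 every value read last time is unchanged, so the dirty flag clears without a run.

Dirty set: sig1, sig2, sig3, sig4, sig6.
Run set: sig1, sig2, sig4, sig6 (4 run).
Re-examined without running (cache reused): sig3.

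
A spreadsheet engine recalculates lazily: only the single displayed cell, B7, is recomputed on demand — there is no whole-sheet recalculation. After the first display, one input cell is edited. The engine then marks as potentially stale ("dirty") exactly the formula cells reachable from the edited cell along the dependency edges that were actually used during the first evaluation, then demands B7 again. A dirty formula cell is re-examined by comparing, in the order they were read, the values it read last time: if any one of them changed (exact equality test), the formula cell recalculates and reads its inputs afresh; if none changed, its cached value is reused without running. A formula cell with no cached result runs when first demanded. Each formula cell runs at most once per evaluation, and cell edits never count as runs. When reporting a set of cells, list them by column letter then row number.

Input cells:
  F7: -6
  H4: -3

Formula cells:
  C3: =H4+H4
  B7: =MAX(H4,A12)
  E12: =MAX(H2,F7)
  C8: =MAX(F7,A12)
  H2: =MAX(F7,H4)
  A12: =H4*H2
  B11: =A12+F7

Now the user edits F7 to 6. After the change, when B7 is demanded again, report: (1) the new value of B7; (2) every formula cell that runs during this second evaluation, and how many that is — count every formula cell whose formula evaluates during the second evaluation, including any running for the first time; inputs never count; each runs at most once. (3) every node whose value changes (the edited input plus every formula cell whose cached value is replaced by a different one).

New value of B7: -3.
Formula cells that run: A12, B7, H2 — 3 in total.
Values that change: A12, B7, F7, H2.

First evaluation (everything demanded from the output):
  H2 = MAX(-6, -3) = -3
  A12 = -3 * -3 = 9
  B7 = MAX(-3, 9) = 9

Propagation after the edit:
  H2: runs — F7 -6->6; result 6.
  A12: runs — H2 -3->6; result -18.
  B7: runs — A12 9->-18; result -3.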